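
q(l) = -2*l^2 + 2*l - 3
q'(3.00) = -10.00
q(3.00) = -15.00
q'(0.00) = 2.00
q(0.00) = -3.00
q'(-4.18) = 18.72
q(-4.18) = -46.30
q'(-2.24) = 10.96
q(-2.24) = -17.52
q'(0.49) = 0.04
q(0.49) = -2.50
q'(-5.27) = 23.08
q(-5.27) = -69.09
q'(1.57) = -4.28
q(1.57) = -4.79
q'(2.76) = -9.04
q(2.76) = -12.72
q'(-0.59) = 4.36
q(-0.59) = -4.88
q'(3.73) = -12.92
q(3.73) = -23.37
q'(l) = 2 - 4*l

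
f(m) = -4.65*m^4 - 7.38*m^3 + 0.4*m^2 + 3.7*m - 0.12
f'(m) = -18.6*m^3 - 22.14*m^2 + 0.8*m + 3.7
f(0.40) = 0.83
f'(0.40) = -0.71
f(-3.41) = -344.19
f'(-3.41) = 481.05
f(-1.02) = -0.68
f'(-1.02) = -0.41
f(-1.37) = -1.84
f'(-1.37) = 8.88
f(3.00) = -561.33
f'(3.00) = -695.36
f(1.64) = -59.17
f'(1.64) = -136.58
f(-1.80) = -11.26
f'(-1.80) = 39.00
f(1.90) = -102.86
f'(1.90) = -202.28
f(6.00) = -7584.00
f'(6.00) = -4806.14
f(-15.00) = -210464.37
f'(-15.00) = 57785.20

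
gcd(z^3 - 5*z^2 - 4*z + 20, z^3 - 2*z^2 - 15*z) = z - 5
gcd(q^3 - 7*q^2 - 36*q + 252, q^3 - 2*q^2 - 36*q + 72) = q^2 - 36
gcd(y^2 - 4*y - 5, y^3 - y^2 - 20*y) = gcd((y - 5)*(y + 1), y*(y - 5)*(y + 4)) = y - 5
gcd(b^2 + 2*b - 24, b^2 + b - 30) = b + 6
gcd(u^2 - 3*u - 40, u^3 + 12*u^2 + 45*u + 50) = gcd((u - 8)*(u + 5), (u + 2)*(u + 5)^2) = u + 5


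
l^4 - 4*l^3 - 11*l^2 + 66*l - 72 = (l - 3)^2*(l - 2)*(l + 4)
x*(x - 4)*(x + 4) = x^3 - 16*x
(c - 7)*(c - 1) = c^2 - 8*c + 7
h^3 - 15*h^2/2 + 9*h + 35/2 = (h - 5)*(h - 7/2)*(h + 1)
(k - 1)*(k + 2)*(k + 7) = k^3 + 8*k^2 + 5*k - 14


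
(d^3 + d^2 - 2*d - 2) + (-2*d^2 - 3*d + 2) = d^3 - d^2 - 5*d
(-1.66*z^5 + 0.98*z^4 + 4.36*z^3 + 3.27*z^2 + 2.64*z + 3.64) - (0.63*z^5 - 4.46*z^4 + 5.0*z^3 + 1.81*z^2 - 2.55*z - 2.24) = -2.29*z^5 + 5.44*z^4 - 0.64*z^3 + 1.46*z^2 + 5.19*z + 5.88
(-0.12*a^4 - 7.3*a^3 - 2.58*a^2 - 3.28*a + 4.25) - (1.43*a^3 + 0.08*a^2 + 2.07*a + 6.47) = -0.12*a^4 - 8.73*a^3 - 2.66*a^2 - 5.35*a - 2.22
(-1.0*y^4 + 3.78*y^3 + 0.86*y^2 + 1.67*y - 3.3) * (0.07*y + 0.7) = -0.07*y^5 - 0.4354*y^4 + 2.7062*y^3 + 0.7189*y^2 + 0.938*y - 2.31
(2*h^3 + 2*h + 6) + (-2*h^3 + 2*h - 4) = 4*h + 2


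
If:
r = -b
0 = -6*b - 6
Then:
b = -1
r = 1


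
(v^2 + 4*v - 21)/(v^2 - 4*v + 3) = (v + 7)/(v - 1)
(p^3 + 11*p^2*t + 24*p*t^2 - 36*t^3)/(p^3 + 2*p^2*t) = (p^3 + 11*p^2*t + 24*p*t^2 - 36*t^3)/(p^2*(p + 2*t))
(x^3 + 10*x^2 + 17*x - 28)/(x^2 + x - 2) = (x^2 + 11*x + 28)/(x + 2)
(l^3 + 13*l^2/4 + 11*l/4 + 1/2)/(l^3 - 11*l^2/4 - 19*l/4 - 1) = (l + 2)/(l - 4)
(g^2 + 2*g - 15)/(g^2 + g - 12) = (g + 5)/(g + 4)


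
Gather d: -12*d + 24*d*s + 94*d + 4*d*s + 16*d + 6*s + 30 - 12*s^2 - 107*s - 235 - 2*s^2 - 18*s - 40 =d*(28*s + 98) - 14*s^2 - 119*s - 245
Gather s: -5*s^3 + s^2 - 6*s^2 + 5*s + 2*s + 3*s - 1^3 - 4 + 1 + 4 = -5*s^3 - 5*s^2 + 10*s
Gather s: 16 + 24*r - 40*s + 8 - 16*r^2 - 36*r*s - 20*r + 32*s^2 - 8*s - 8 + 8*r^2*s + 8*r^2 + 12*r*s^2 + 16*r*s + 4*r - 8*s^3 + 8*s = -8*r^2 + 8*r - 8*s^3 + s^2*(12*r + 32) + s*(8*r^2 - 20*r - 40) + 16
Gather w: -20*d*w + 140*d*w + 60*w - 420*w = w*(120*d - 360)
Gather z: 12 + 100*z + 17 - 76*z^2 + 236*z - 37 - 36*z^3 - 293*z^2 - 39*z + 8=-36*z^3 - 369*z^2 + 297*z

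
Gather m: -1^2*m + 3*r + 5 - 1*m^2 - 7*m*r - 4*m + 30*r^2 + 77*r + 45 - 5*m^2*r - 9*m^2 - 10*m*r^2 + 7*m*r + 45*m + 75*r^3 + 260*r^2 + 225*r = m^2*(-5*r - 10) + m*(40 - 10*r^2) + 75*r^3 + 290*r^2 + 305*r + 50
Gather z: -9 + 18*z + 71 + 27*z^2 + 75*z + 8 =27*z^2 + 93*z + 70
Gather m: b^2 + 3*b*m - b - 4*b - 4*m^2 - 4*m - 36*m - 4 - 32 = b^2 - 5*b - 4*m^2 + m*(3*b - 40) - 36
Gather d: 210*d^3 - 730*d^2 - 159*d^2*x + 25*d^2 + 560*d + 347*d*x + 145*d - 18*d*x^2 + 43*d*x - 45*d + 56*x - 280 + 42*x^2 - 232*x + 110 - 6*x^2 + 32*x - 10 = 210*d^3 + d^2*(-159*x - 705) + d*(-18*x^2 + 390*x + 660) + 36*x^2 - 144*x - 180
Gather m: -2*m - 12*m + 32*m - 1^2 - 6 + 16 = 18*m + 9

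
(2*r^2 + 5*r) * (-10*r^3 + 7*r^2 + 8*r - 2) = -20*r^5 - 36*r^4 + 51*r^3 + 36*r^2 - 10*r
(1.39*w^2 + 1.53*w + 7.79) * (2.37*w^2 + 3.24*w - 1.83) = 3.2943*w^4 + 8.1297*w^3 + 20.8758*w^2 + 22.4397*w - 14.2557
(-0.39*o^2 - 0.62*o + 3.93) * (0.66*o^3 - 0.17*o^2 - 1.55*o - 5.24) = -0.2574*o^5 - 0.3429*o^4 + 3.3037*o^3 + 2.3365*o^2 - 2.8427*o - 20.5932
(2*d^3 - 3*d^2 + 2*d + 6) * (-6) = -12*d^3 + 18*d^2 - 12*d - 36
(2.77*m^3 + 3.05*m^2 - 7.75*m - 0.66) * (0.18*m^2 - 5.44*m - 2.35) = 0.4986*m^5 - 14.5198*m^4 - 24.4965*m^3 + 34.8737*m^2 + 21.8029*m + 1.551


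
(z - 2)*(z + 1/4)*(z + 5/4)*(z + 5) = z^4 + 9*z^3/2 - 83*z^2/16 - 225*z/16 - 25/8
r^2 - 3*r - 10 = (r - 5)*(r + 2)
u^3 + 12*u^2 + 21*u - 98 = (u - 2)*(u + 7)^2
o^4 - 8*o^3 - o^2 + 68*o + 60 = (o - 6)*(o - 5)*(o + 1)*(o + 2)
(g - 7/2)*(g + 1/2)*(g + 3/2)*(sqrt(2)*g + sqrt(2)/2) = sqrt(2)*g^4 - sqrt(2)*g^3 - 7*sqrt(2)*g^2 - 23*sqrt(2)*g/4 - 21*sqrt(2)/16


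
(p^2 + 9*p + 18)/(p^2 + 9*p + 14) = (p^2 + 9*p + 18)/(p^2 + 9*p + 14)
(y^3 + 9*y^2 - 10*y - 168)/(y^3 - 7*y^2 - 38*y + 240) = (y^2 + 3*y - 28)/(y^2 - 13*y + 40)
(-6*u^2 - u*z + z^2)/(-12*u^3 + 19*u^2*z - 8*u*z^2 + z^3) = (2*u + z)/(4*u^2 - 5*u*z + z^2)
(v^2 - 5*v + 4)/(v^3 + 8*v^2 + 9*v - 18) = (v - 4)/(v^2 + 9*v + 18)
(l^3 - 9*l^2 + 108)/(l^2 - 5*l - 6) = (l^2 - 3*l - 18)/(l + 1)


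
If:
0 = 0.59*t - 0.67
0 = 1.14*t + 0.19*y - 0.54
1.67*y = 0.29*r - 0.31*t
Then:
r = -21.66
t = 1.14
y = -3.97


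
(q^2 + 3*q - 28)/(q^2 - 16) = (q + 7)/(q + 4)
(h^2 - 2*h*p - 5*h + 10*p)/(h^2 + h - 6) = (h^2 - 2*h*p - 5*h + 10*p)/(h^2 + h - 6)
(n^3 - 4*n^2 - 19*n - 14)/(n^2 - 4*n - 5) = (n^2 - 5*n - 14)/(n - 5)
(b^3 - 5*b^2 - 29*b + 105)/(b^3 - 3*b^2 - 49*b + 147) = (b + 5)/(b + 7)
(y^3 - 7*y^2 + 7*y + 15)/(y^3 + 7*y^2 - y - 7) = (y^2 - 8*y + 15)/(y^2 + 6*y - 7)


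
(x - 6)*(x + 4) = x^2 - 2*x - 24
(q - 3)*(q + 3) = q^2 - 9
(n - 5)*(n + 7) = n^2 + 2*n - 35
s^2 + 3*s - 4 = (s - 1)*(s + 4)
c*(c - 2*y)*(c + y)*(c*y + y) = c^4*y - c^3*y^2 + c^3*y - 2*c^2*y^3 - c^2*y^2 - 2*c*y^3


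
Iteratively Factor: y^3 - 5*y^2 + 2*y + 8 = (y - 4)*(y^2 - y - 2) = (y - 4)*(y + 1)*(y - 2)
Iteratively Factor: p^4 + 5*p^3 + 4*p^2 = (p)*(p^3 + 5*p^2 + 4*p) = p*(p + 1)*(p^2 + 4*p) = p^2*(p + 1)*(p + 4)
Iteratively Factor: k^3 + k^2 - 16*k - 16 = (k - 4)*(k^2 + 5*k + 4) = (k - 4)*(k + 1)*(k + 4)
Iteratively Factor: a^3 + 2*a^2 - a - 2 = (a - 1)*(a^2 + 3*a + 2) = (a - 1)*(a + 2)*(a + 1)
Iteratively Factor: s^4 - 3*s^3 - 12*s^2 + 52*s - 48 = (s + 4)*(s^3 - 7*s^2 + 16*s - 12) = (s - 2)*(s + 4)*(s^2 - 5*s + 6) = (s - 3)*(s - 2)*(s + 4)*(s - 2)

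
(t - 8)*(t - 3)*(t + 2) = t^3 - 9*t^2 + 2*t + 48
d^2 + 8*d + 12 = (d + 2)*(d + 6)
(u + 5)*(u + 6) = u^2 + 11*u + 30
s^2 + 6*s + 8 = (s + 2)*(s + 4)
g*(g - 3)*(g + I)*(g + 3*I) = g^4 - 3*g^3 + 4*I*g^3 - 3*g^2 - 12*I*g^2 + 9*g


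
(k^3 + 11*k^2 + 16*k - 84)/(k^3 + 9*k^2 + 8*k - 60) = (k + 7)/(k + 5)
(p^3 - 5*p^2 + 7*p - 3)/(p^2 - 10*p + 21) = (p^2 - 2*p + 1)/(p - 7)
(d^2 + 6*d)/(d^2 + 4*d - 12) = d/(d - 2)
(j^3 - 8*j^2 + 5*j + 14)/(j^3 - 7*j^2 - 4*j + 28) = (j + 1)/(j + 2)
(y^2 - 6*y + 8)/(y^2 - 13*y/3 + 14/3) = 3*(y - 4)/(3*y - 7)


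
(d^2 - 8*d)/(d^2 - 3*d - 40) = d/(d + 5)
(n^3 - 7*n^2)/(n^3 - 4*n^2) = (n - 7)/(n - 4)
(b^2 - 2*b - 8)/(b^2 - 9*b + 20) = (b + 2)/(b - 5)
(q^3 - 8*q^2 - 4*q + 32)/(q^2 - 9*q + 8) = (q^2 - 4)/(q - 1)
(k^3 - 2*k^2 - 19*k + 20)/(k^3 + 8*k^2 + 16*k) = (k^2 - 6*k + 5)/(k*(k + 4))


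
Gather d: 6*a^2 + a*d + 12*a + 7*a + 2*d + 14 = 6*a^2 + 19*a + d*(a + 2) + 14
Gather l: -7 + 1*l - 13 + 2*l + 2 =3*l - 18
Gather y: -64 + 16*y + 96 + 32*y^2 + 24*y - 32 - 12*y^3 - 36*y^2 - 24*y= -12*y^3 - 4*y^2 + 16*y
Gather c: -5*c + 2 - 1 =1 - 5*c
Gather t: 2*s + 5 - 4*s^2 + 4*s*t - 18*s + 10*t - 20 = -4*s^2 - 16*s + t*(4*s + 10) - 15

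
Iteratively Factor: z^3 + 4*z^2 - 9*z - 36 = (z + 4)*(z^2 - 9) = (z + 3)*(z + 4)*(z - 3)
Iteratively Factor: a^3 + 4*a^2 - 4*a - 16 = (a + 4)*(a^2 - 4) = (a - 2)*(a + 4)*(a + 2)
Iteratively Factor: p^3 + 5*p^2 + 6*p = (p + 2)*(p^2 + 3*p) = (p + 2)*(p + 3)*(p)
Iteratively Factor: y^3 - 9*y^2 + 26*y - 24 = (y - 2)*(y^2 - 7*y + 12) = (y - 4)*(y - 2)*(y - 3)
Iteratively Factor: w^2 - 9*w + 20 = (w - 5)*(w - 4)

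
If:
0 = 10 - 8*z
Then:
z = 5/4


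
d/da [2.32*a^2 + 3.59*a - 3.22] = 4.64*a + 3.59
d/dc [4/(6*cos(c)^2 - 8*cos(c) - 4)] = 4*(3*cos(c) - 2)*sin(c)/(-3*cos(c)^2 + 4*cos(c) + 2)^2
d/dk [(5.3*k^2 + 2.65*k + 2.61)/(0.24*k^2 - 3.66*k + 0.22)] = (-20.034*k^2 + 1.0792*k + 10.1356)/(0.0576*k^4 - 1.7568*k^3 + 13.5012*k^2 - 1.6104*k + 0.0484)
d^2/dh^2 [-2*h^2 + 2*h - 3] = -4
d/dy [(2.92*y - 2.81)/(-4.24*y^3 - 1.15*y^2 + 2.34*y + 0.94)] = (24.7616*y^3 - 32.3852*y^2 - 6.463*y + 9.3202)/(17.9776*y^6 + 9.752*y^5 - 18.5207*y^4 - 13.3532*y^3 + 3.3136*y^2 + 4.3992*y + 0.8836)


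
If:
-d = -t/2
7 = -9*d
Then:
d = -7/9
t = -14/9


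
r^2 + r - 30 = (r - 5)*(r + 6)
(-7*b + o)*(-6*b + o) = 42*b^2 - 13*b*o + o^2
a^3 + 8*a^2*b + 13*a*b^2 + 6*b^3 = (a + b)^2*(a + 6*b)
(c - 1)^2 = c^2 - 2*c + 1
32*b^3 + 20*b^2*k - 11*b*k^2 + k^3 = (-8*b + k)*(-4*b + k)*(b + k)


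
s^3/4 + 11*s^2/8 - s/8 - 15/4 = (s/4 + 1/2)*(s - 3/2)*(s + 5)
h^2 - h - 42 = (h - 7)*(h + 6)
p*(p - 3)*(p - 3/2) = p^3 - 9*p^2/2 + 9*p/2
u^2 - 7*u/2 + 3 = (u - 2)*(u - 3/2)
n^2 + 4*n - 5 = (n - 1)*(n + 5)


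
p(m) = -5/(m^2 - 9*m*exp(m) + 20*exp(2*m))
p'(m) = -5*(9*m*exp(m) - 2*m - 40*exp(2*m) + 9*exp(m))/(m^2 - 9*m*exp(m) + 20*exp(2*m))^2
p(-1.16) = -0.76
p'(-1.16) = 0.24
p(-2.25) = -0.67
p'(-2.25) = -0.26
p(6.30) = -0.00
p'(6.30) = 0.00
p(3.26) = -0.00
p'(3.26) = 0.00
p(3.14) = -0.00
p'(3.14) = 0.00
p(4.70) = -0.00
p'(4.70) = 0.00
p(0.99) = -0.04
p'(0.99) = 0.08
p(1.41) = -0.02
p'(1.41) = 0.04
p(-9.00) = -0.06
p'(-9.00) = -0.01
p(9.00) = 0.00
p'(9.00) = 0.00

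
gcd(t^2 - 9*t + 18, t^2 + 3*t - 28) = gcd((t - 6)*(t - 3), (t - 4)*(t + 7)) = 1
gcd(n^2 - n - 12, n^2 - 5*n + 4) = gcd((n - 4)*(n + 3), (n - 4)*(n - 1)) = n - 4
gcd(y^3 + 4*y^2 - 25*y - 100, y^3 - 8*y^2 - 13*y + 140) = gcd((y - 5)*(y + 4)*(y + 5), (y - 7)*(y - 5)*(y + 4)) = y^2 - y - 20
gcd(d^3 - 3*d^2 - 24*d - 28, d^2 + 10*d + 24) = 1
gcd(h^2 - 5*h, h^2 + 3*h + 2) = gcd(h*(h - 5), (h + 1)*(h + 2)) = 1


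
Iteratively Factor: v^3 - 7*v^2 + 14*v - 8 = (v - 2)*(v^2 - 5*v + 4) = (v - 2)*(v - 1)*(v - 4)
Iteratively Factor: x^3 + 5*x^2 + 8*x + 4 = (x + 2)*(x^2 + 3*x + 2) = (x + 2)^2*(x + 1)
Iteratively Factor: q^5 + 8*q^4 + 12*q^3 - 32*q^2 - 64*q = (q)*(q^4 + 8*q^3 + 12*q^2 - 32*q - 64) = q*(q + 2)*(q^3 + 6*q^2 - 32) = q*(q + 2)*(q + 4)*(q^2 + 2*q - 8) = q*(q - 2)*(q + 2)*(q + 4)*(q + 4)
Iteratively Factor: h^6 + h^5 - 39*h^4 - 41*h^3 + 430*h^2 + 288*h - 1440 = (h - 3)*(h^5 + 4*h^4 - 27*h^3 - 122*h^2 + 64*h + 480) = (h - 3)*(h + 4)*(h^4 - 27*h^2 - 14*h + 120) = (h - 5)*(h - 3)*(h + 4)*(h^3 + 5*h^2 - 2*h - 24) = (h - 5)*(h - 3)*(h + 3)*(h + 4)*(h^2 + 2*h - 8) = (h - 5)*(h - 3)*(h + 3)*(h + 4)^2*(h - 2)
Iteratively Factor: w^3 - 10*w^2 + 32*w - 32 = (w - 2)*(w^2 - 8*w + 16) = (w - 4)*(w - 2)*(w - 4)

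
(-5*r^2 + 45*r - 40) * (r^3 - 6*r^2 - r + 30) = -5*r^5 + 75*r^4 - 305*r^3 + 45*r^2 + 1390*r - 1200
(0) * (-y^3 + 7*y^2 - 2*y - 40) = 0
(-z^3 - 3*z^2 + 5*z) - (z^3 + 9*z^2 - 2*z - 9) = -2*z^3 - 12*z^2 + 7*z + 9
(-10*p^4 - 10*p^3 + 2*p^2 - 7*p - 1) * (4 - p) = 10*p^5 - 30*p^4 - 42*p^3 + 15*p^2 - 27*p - 4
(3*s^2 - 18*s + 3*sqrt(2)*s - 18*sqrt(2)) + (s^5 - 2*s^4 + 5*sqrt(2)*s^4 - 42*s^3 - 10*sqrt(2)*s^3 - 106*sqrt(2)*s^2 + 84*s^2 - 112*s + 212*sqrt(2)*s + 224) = s^5 - 2*s^4 + 5*sqrt(2)*s^4 - 42*s^3 - 10*sqrt(2)*s^3 - 106*sqrt(2)*s^2 + 87*s^2 - 130*s + 215*sqrt(2)*s - 18*sqrt(2) + 224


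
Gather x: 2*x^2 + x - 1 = 2*x^2 + x - 1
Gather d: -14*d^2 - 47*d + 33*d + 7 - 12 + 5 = -14*d^2 - 14*d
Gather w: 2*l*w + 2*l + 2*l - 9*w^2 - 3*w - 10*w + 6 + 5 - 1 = 4*l - 9*w^2 + w*(2*l - 13) + 10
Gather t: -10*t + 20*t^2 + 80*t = 20*t^2 + 70*t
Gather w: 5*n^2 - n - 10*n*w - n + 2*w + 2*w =5*n^2 - 2*n + w*(4 - 10*n)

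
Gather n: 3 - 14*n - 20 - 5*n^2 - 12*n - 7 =-5*n^2 - 26*n - 24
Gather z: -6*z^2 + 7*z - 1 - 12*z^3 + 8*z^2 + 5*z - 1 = -12*z^3 + 2*z^2 + 12*z - 2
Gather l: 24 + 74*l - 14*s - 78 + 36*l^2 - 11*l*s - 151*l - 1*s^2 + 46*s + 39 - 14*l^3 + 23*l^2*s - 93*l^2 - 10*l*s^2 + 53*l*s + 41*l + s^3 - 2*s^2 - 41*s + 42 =-14*l^3 + l^2*(23*s - 57) + l*(-10*s^2 + 42*s - 36) + s^3 - 3*s^2 - 9*s + 27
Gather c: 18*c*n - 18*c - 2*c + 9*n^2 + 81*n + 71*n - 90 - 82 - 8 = c*(18*n - 20) + 9*n^2 + 152*n - 180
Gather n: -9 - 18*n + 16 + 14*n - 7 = -4*n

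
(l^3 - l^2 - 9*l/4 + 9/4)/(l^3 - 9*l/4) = (l - 1)/l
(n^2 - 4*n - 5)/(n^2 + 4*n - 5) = (n^2 - 4*n - 5)/(n^2 + 4*n - 5)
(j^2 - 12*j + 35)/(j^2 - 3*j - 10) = (j - 7)/(j + 2)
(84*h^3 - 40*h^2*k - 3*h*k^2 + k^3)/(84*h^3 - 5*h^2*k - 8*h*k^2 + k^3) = (12*h^2 - 4*h*k - k^2)/(12*h^2 + h*k - k^2)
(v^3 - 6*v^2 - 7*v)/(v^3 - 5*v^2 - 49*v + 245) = v*(v + 1)/(v^2 + 2*v - 35)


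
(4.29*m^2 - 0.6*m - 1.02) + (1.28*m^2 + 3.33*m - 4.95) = 5.57*m^2 + 2.73*m - 5.97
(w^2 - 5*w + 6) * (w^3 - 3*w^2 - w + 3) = w^5 - 8*w^4 + 20*w^3 - 10*w^2 - 21*w + 18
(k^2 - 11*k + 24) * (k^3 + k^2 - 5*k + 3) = k^5 - 10*k^4 + 8*k^3 + 82*k^2 - 153*k + 72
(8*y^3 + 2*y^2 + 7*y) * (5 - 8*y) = -64*y^4 + 24*y^3 - 46*y^2 + 35*y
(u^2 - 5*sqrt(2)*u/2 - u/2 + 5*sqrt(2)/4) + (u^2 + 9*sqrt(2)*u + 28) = 2*u^2 - u/2 + 13*sqrt(2)*u/2 + 5*sqrt(2)/4 + 28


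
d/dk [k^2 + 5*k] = 2*k + 5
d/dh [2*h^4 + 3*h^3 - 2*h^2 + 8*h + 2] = 8*h^3 + 9*h^2 - 4*h + 8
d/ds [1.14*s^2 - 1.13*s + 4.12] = 2.28*s - 1.13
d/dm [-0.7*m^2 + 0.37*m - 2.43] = 0.37 - 1.4*m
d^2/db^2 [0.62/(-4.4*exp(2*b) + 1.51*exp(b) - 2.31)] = (-0.62*(8.8*exp(b) - 1.51)*(17.6*exp(b) - 3.02)*exp(b) + (10.912*exp(b) - 0.9362)*(4.4*exp(2*b) - 1.51*exp(b) + 2.31))*exp(b)/(4.4*exp(2*b) - 1.51*exp(b) + 2.31)^3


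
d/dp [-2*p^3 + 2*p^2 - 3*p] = -6*p^2 + 4*p - 3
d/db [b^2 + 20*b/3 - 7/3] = 2*b + 20/3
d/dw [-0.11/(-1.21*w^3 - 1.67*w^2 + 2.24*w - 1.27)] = (-0.3993*w^2 - 0.3674*w + 0.2464)/(1.21*w^3 + 1.67*w^2 - 2.24*w + 1.27)^2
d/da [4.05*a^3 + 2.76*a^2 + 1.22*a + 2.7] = 12.15*a^2 + 5.52*a + 1.22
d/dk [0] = 0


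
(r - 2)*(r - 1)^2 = r^3 - 4*r^2 + 5*r - 2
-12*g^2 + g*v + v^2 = (-3*g + v)*(4*g + v)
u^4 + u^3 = u^3*(u + 1)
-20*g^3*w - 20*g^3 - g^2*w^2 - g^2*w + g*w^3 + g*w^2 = (-5*g + w)*(4*g + w)*(g*w + g)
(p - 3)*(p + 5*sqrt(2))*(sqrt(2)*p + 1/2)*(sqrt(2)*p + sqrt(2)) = 2*p^4 - 4*p^3 + 21*sqrt(2)*p^3/2 - 21*sqrt(2)*p^2 - p^2 - 63*sqrt(2)*p/2 - 10*p - 15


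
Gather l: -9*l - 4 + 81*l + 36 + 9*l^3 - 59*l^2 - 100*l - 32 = 9*l^3 - 59*l^2 - 28*l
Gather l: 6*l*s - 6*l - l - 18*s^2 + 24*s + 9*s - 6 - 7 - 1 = l*(6*s - 7) - 18*s^2 + 33*s - 14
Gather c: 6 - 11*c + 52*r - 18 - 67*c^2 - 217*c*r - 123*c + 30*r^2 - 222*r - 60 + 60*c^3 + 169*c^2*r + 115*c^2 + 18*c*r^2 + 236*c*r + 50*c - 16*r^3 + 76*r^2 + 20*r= 60*c^3 + c^2*(169*r + 48) + c*(18*r^2 + 19*r - 84) - 16*r^3 + 106*r^2 - 150*r - 72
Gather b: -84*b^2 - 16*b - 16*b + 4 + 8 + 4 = -84*b^2 - 32*b + 16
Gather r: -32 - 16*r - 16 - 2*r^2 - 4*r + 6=-2*r^2 - 20*r - 42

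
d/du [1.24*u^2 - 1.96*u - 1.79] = 2.48*u - 1.96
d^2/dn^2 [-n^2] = -2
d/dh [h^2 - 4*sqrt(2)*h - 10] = 2*h - 4*sqrt(2)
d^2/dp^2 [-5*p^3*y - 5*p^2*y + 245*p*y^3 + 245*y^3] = 10*y*(-3*p - 1)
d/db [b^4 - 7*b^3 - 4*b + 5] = 4*b^3 - 21*b^2 - 4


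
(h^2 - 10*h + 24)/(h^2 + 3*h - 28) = (h - 6)/(h + 7)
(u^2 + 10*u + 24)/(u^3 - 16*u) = (u + 6)/(u*(u - 4))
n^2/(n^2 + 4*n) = n/(n + 4)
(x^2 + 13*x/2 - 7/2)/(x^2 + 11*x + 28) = (x - 1/2)/(x + 4)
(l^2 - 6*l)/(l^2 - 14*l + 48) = l/(l - 8)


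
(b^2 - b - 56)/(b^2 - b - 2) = (-b^2 + b + 56)/(-b^2 + b + 2)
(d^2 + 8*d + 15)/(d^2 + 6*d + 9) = (d + 5)/(d + 3)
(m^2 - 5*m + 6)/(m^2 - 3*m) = (m - 2)/m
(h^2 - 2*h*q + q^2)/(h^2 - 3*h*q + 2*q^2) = (-h + q)/(-h + 2*q)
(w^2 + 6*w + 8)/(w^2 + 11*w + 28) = (w + 2)/(w + 7)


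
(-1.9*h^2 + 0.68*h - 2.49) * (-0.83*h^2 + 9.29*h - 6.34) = 1.577*h^4 - 18.2154*h^3 + 20.4299*h^2 - 27.4433*h + 15.7866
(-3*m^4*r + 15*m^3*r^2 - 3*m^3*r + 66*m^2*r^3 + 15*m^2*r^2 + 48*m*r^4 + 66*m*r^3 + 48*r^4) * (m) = -3*m^5*r + 15*m^4*r^2 - 3*m^4*r + 66*m^3*r^3 + 15*m^3*r^2 + 48*m^2*r^4 + 66*m^2*r^3 + 48*m*r^4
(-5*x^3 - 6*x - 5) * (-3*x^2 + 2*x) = 15*x^5 - 10*x^4 + 18*x^3 + 3*x^2 - 10*x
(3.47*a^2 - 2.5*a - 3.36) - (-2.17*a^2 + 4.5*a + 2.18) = 5.64*a^2 - 7.0*a - 5.54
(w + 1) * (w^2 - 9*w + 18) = w^3 - 8*w^2 + 9*w + 18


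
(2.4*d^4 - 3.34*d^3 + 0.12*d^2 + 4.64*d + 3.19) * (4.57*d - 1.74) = 10.968*d^5 - 19.4398*d^4 + 6.36*d^3 + 20.996*d^2 + 6.5047*d - 5.5506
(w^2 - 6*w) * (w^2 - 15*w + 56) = w^4 - 21*w^3 + 146*w^2 - 336*w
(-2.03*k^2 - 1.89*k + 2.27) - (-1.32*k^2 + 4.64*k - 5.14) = -0.71*k^2 - 6.53*k + 7.41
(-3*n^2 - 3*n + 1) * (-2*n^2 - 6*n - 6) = 6*n^4 + 24*n^3 + 34*n^2 + 12*n - 6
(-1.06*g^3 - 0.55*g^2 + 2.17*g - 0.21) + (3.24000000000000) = -1.06*g^3 - 0.55*g^2 + 2.17*g + 3.03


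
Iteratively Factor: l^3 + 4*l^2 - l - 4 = (l - 1)*(l^2 + 5*l + 4) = (l - 1)*(l + 4)*(l + 1)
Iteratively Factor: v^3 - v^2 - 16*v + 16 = (v - 1)*(v^2 - 16) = (v - 1)*(v + 4)*(v - 4)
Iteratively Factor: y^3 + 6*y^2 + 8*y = (y + 2)*(y^2 + 4*y) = (y + 2)*(y + 4)*(y)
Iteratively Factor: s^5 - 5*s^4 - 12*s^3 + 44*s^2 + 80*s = (s)*(s^4 - 5*s^3 - 12*s^2 + 44*s + 80) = s*(s - 5)*(s^3 - 12*s - 16) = s*(s - 5)*(s + 2)*(s^2 - 2*s - 8) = s*(s - 5)*(s + 2)^2*(s - 4)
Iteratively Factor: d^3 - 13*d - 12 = (d + 1)*(d^2 - d - 12) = (d + 1)*(d + 3)*(d - 4)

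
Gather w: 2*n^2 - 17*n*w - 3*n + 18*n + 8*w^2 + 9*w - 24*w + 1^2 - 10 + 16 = 2*n^2 + 15*n + 8*w^2 + w*(-17*n - 15) + 7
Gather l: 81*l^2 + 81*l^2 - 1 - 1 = 162*l^2 - 2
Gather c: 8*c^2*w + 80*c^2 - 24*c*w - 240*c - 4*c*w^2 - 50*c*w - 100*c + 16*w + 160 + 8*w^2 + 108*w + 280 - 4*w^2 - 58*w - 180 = c^2*(8*w + 80) + c*(-4*w^2 - 74*w - 340) + 4*w^2 + 66*w + 260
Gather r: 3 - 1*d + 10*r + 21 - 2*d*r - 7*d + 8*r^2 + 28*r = -8*d + 8*r^2 + r*(38 - 2*d) + 24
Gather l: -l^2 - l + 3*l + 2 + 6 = -l^2 + 2*l + 8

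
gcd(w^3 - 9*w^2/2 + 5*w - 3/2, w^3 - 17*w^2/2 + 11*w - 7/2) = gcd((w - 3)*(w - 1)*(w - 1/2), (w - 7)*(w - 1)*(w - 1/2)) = w^2 - 3*w/2 + 1/2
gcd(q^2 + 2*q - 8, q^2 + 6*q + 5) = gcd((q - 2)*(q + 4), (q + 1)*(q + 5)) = 1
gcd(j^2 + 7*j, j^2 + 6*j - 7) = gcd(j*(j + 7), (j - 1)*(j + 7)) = j + 7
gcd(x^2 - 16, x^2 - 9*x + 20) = x - 4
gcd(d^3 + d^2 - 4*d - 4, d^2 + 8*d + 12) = d + 2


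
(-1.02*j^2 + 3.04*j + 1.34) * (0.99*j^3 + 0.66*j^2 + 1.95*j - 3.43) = -1.0098*j^5 + 2.3364*j^4 + 1.344*j^3 + 10.311*j^2 - 7.8142*j - 4.5962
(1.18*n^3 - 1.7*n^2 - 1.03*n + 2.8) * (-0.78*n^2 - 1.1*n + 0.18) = -0.9204*n^5 + 0.028*n^4 + 2.8858*n^3 - 1.357*n^2 - 3.2654*n + 0.504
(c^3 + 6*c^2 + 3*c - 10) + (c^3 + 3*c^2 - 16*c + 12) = 2*c^3 + 9*c^2 - 13*c + 2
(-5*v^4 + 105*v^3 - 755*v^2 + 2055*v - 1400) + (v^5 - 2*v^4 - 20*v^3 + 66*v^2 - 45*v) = v^5 - 7*v^4 + 85*v^3 - 689*v^2 + 2010*v - 1400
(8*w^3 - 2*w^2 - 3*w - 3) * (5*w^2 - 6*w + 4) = 40*w^5 - 58*w^4 + 29*w^3 - 5*w^2 + 6*w - 12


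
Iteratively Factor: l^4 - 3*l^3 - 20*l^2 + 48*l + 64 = (l - 4)*(l^3 + l^2 - 16*l - 16) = (l - 4)^2*(l^2 + 5*l + 4) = (l - 4)^2*(l + 1)*(l + 4)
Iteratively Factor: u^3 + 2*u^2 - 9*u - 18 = (u + 2)*(u^2 - 9) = (u - 3)*(u + 2)*(u + 3)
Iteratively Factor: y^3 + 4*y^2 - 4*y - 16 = (y - 2)*(y^2 + 6*y + 8) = (y - 2)*(y + 2)*(y + 4)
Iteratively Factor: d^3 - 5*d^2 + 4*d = (d - 1)*(d^2 - 4*d) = d*(d - 1)*(d - 4)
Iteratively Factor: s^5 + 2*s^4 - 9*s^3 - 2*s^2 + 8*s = (s + 1)*(s^4 + s^3 - 10*s^2 + 8*s) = s*(s + 1)*(s^3 + s^2 - 10*s + 8) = s*(s - 2)*(s + 1)*(s^2 + 3*s - 4) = s*(s - 2)*(s - 1)*(s + 1)*(s + 4)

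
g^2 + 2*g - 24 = (g - 4)*(g + 6)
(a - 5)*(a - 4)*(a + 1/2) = a^3 - 17*a^2/2 + 31*a/2 + 10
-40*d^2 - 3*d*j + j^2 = (-8*d + j)*(5*d + j)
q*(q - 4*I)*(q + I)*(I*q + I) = I*q^4 + 3*q^3 + I*q^3 + 3*q^2 + 4*I*q^2 + 4*I*q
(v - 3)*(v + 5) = v^2 + 2*v - 15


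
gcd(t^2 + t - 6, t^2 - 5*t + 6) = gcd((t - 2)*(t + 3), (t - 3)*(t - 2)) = t - 2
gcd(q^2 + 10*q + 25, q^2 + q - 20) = q + 5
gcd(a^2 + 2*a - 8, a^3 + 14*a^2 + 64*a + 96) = a + 4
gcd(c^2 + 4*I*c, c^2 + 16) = c + 4*I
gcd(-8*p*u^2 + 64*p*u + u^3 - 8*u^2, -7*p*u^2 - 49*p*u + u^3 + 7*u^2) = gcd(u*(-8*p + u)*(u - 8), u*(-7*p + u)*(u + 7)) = u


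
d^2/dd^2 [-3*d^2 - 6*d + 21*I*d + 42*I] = -6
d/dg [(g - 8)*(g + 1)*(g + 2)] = 3*g^2 - 10*g - 22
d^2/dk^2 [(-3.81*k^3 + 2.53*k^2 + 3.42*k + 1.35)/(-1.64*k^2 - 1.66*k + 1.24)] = (1.4210854715202e-14*k^5 + 7.105427357601e-15*k^4 + 31.872184*k^3 - 99.710832*k^2 - 28.631376*k - 34.790552)/(4.410944*k^6 + 13.394208*k^5 + 3.55224*k^4 - 15.68036*k^3 - 2.68584*k^2 + 7.657248*k - 1.906624)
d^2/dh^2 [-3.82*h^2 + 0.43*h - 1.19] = -7.64000000000000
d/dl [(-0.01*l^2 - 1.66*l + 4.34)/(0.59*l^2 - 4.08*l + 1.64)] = (1.0202*l^2 - 5.154*l + 14.9848)/(0.3481*l^4 - 4.8144*l^3 + 18.5816*l^2 - 13.3824*l + 2.6896)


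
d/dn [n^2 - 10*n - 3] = 2*n - 10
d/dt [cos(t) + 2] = -sin(t)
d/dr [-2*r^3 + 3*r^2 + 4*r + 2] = -6*r^2 + 6*r + 4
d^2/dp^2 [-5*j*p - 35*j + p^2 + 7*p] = 2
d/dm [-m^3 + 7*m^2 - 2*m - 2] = -3*m^2 + 14*m - 2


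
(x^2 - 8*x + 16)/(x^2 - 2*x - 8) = (x - 4)/(x + 2)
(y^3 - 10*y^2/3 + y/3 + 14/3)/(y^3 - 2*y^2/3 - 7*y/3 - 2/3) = (3*y - 7)/(3*y + 1)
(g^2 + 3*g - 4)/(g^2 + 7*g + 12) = (g - 1)/(g + 3)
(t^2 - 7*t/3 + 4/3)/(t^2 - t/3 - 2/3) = (3*t - 4)/(3*t + 2)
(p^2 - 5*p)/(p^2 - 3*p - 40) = p*(5 - p)/(-p^2 + 3*p + 40)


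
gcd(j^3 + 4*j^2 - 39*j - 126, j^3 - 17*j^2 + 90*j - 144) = j - 6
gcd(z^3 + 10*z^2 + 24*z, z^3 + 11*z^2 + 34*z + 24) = z^2 + 10*z + 24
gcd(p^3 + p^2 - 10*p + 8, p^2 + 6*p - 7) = p - 1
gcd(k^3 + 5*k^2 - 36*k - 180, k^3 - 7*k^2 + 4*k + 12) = k - 6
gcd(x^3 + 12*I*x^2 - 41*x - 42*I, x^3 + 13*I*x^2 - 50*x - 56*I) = x^2 + 9*I*x - 14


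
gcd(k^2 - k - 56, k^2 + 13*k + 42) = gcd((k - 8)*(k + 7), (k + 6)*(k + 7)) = k + 7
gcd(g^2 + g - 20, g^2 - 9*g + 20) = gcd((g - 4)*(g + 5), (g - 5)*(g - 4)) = g - 4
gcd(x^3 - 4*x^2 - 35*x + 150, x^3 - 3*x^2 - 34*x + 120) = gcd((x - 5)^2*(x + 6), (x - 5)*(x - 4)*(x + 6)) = x^2 + x - 30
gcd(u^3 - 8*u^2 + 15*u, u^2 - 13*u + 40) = u - 5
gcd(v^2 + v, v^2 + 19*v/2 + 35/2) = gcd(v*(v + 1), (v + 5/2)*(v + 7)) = 1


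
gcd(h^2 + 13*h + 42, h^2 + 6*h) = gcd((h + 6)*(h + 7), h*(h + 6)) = h + 6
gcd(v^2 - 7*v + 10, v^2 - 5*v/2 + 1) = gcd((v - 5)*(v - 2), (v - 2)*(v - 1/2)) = v - 2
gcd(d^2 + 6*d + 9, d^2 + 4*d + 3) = d + 3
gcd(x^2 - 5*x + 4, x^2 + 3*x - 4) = x - 1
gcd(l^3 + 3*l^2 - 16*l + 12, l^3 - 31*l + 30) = l^2 + 5*l - 6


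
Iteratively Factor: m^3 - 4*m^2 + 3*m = (m - 1)*(m^2 - 3*m) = m*(m - 1)*(m - 3)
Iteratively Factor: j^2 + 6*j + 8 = (j + 4)*(j + 2)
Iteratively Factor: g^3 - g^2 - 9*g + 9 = (g - 1)*(g^2 - 9) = (g - 1)*(g + 3)*(g - 3)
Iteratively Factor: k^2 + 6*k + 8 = (k + 4)*(k + 2)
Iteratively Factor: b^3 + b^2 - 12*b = (b)*(b^2 + b - 12) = b*(b - 3)*(b + 4)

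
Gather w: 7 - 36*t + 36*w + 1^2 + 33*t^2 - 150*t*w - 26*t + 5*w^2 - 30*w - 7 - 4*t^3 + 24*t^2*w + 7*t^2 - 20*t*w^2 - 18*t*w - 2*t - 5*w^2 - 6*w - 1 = -4*t^3 + 40*t^2 - 20*t*w^2 - 64*t + w*(24*t^2 - 168*t)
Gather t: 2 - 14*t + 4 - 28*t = 6 - 42*t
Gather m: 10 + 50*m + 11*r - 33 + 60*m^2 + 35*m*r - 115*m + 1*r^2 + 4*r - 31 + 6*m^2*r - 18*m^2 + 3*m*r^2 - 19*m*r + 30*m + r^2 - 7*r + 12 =m^2*(6*r + 42) + m*(3*r^2 + 16*r - 35) + 2*r^2 + 8*r - 42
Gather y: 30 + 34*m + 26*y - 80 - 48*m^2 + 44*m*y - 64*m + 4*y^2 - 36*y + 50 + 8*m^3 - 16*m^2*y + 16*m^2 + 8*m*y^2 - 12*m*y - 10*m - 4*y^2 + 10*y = 8*m^3 - 32*m^2 + 8*m*y^2 - 40*m + y*(-16*m^2 + 32*m)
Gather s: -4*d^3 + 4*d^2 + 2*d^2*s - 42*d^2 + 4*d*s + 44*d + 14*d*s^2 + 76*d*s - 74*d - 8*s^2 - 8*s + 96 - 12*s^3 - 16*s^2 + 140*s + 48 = -4*d^3 - 38*d^2 - 30*d - 12*s^3 + s^2*(14*d - 24) + s*(2*d^2 + 80*d + 132) + 144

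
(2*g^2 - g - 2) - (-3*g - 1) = 2*g^2 + 2*g - 1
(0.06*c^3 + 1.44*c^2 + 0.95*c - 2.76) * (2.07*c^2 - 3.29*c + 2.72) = 0.1242*c^5 + 2.7834*c^4 - 2.6079*c^3 - 4.9219*c^2 + 11.6644*c - 7.5072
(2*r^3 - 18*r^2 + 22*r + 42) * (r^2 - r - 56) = 2*r^5 - 20*r^4 - 72*r^3 + 1028*r^2 - 1274*r - 2352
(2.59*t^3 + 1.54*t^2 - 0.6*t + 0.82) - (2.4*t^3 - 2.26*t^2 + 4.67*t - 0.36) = 0.19*t^3 + 3.8*t^2 - 5.27*t + 1.18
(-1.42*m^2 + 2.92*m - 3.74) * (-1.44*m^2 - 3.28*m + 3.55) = 2.0448*m^4 + 0.4528*m^3 - 9.233*m^2 + 22.6332*m - 13.277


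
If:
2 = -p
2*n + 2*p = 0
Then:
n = 2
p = -2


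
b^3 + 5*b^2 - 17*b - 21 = (b - 3)*(b + 1)*(b + 7)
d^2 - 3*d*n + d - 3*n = (d + 1)*(d - 3*n)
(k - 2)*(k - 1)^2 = k^3 - 4*k^2 + 5*k - 2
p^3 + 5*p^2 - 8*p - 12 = (p - 2)*(p + 1)*(p + 6)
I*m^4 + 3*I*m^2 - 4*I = (m + 1)*(m - 2*I)*(m + 2*I)*(I*m - I)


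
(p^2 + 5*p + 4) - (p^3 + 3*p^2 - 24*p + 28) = -p^3 - 2*p^2 + 29*p - 24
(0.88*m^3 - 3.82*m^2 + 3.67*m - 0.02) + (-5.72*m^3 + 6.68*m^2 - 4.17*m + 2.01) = -4.84*m^3 + 2.86*m^2 - 0.5*m + 1.99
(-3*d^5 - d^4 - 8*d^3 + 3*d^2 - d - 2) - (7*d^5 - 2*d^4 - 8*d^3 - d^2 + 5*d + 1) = -10*d^5 + d^4 + 4*d^2 - 6*d - 3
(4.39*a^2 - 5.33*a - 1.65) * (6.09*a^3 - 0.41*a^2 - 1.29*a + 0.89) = 26.7351*a^5 - 34.2596*a^4 - 13.5263*a^3 + 11.4593*a^2 - 2.6152*a - 1.4685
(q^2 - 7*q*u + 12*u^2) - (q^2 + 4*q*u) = -11*q*u + 12*u^2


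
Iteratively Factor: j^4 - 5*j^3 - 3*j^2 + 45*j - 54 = (j - 3)*(j^3 - 2*j^2 - 9*j + 18) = (j - 3)^2*(j^2 + j - 6) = (j - 3)^2*(j - 2)*(j + 3)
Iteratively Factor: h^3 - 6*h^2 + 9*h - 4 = (h - 4)*(h^2 - 2*h + 1) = (h - 4)*(h - 1)*(h - 1)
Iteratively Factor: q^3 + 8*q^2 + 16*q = (q)*(q^2 + 8*q + 16) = q*(q + 4)*(q + 4)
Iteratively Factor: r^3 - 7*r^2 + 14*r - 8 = (r - 2)*(r^2 - 5*r + 4) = (r - 2)*(r - 1)*(r - 4)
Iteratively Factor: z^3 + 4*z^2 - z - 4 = (z - 1)*(z^2 + 5*z + 4) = (z - 1)*(z + 1)*(z + 4)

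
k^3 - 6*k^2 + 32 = (k - 4)^2*(k + 2)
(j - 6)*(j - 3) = j^2 - 9*j + 18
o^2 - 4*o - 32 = (o - 8)*(o + 4)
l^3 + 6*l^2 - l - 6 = (l - 1)*(l + 1)*(l + 6)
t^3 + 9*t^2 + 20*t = t*(t + 4)*(t + 5)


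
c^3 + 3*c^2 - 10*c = c*(c - 2)*(c + 5)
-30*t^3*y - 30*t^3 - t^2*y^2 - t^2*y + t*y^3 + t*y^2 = (-6*t + y)*(5*t + y)*(t*y + t)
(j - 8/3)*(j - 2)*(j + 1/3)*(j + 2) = j^4 - 7*j^3/3 - 44*j^2/9 + 28*j/3 + 32/9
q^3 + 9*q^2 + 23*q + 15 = (q + 1)*(q + 3)*(q + 5)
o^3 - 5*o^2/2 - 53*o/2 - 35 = (o - 7)*(o + 2)*(o + 5/2)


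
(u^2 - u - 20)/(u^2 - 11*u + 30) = (u + 4)/(u - 6)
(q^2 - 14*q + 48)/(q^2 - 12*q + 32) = (q - 6)/(q - 4)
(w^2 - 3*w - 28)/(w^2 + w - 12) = (w - 7)/(w - 3)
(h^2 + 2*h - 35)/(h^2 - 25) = (h + 7)/(h + 5)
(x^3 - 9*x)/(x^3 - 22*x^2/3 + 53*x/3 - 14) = 3*x*(x + 3)/(3*x^2 - 13*x + 14)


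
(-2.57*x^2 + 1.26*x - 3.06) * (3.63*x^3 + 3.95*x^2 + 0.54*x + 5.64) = -9.3291*x^5 - 5.5777*x^4 - 7.5186*x^3 - 25.9014*x^2 + 5.454*x - 17.2584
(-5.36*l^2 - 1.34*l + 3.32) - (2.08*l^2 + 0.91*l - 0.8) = -7.44*l^2 - 2.25*l + 4.12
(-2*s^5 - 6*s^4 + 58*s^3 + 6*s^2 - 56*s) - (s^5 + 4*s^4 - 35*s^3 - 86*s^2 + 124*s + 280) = -3*s^5 - 10*s^4 + 93*s^3 + 92*s^2 - 180*s - 280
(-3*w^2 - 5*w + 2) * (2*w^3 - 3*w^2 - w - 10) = -6*w^5 - w^4 + 22*w^3 + 29*w^2 + 48*w - 20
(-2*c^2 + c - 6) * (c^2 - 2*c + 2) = -2*c^4 + 5*c^3 - 12*c^2 + 14*c - 12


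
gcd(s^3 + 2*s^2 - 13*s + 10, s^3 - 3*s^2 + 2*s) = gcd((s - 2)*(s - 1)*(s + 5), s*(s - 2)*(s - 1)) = s^2 - 3*s + 2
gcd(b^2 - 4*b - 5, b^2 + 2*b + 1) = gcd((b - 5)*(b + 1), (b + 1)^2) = b + 1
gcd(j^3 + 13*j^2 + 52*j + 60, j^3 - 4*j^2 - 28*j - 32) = j + 2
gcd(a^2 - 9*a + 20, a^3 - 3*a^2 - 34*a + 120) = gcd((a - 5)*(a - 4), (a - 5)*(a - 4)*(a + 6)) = a^2 - 9*a + 20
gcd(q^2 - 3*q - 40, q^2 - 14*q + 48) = q - 8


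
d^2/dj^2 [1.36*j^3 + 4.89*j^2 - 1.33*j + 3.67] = 8.16*j + 9.78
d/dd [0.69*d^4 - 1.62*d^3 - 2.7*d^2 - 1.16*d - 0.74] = 2.76*d^3 - 4.86*d^2 - 5.4*d - 1.16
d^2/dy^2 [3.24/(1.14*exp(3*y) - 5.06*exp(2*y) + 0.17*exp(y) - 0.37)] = ((-33.2424*exp(2*y) + 65.5776*exp(y) - 0.5508)*(1.14*exp(3*y) - 5.06*exp(2*y) + 0.17*exp(y) - 0.37) + 3.24*(3.42*exp(2*y) - 10.12*exp(y) + 0.17)*(6.84*exp(2*y) - 20.24*exp(y) + 0.34)*exp(y))*exp(y)/(1.14*exp(3*y) - 5.06*exp(2*y) + 0.17*exp(y) - 0.37)^3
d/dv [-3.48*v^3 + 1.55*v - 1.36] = 1.55 - 10.44*v^2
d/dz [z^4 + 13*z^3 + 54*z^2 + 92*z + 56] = 4*z^3 + 39*z^2 + 108*z + 92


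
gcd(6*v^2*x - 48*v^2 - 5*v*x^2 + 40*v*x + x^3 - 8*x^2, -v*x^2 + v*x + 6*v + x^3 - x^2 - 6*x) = 1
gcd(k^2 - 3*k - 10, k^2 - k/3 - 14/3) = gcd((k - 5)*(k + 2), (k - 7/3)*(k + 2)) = k + 2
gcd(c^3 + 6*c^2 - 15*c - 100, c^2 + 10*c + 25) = c^2 + 10*c + 25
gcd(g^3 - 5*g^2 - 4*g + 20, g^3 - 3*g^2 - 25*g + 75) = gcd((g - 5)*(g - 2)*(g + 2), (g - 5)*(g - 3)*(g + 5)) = g - 5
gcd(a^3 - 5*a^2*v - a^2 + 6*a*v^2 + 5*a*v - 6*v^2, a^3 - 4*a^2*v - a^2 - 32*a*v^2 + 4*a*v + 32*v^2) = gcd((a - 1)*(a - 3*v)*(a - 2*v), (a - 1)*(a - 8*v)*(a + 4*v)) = a - 1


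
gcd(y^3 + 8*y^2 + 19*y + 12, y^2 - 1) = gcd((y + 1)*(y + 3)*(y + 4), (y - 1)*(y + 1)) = y + 1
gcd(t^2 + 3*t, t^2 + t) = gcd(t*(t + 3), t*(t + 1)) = t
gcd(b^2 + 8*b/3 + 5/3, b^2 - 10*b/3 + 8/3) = 1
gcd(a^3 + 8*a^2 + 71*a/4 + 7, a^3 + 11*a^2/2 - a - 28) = a^2 + 15*a/2 + 14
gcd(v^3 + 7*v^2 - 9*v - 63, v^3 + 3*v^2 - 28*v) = v + 7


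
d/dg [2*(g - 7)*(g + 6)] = 4*g - 2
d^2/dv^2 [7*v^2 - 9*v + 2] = 14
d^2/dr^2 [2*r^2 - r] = 4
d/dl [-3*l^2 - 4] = -6*l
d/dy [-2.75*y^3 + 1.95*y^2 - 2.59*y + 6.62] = -8.25*y^2 + 3.9*y - 2.59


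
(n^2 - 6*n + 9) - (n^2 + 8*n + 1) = 8 - 14*n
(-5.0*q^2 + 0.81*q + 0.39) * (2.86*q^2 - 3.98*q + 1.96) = -14.3*q^4 + 22.2166*q^3 - 11.9084*q^2 + 0.0354000000000001*q + 0.7644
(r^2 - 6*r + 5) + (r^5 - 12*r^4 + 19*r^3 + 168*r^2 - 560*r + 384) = r^5 - 12*r^4 + 19*r^3 + 169*r^2 - 566*r + 389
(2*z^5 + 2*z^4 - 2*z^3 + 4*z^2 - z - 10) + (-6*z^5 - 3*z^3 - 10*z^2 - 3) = -4*z^5 + 2*z^4 - 5*z^3 - 6*z^2 - z - 13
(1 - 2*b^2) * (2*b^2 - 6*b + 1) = -4*b^4 + 12*b^3 - 6*b + 1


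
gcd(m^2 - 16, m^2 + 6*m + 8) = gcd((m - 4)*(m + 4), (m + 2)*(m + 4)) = m + 4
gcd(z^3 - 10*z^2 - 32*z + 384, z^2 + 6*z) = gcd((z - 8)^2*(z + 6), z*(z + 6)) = z + 6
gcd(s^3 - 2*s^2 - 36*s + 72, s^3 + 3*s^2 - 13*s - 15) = 1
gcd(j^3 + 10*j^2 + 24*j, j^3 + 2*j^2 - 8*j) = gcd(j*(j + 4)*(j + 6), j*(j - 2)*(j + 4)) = j^2 + 4*j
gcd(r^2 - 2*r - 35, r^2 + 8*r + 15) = r + 5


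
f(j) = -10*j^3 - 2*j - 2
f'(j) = -30*j^2 - 2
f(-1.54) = 37.60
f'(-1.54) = -73.15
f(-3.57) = 460.13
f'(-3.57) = -384.35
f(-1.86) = 66.07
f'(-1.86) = -105.79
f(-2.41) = 142.80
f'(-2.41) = -176.24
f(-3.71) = 516.07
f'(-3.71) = -414.92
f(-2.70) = 200.23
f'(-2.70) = -220.70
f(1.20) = -21.68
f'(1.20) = -45.20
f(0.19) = -2.45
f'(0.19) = -3.08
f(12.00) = -17306.00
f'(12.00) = -4322.00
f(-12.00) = 17302.00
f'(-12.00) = -4322.00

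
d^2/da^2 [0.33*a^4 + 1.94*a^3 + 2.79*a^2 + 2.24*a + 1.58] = 3.96*a^2 + 11.64*a + 5.58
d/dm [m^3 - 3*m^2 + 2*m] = 3*m^2 - 6*m + 2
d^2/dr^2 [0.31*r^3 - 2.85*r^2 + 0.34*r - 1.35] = 1.86*r - 5.7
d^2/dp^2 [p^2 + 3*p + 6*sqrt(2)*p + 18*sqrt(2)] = 2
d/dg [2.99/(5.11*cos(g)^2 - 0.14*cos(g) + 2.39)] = (30.5578*cos(g) - 0.4186)*sin(g)/(5.11*cos(g)^2 - 0.14*cos(g) + 2.39)^2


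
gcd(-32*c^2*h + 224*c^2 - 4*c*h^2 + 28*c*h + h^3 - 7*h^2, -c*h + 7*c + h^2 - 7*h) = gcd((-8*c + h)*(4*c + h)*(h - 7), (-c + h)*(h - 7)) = h - 7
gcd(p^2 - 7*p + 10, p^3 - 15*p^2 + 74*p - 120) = p - 5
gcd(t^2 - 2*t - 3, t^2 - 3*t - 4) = t + 1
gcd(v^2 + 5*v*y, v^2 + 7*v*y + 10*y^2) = v + 5*y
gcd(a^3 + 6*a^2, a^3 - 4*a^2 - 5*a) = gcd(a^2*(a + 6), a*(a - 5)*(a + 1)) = a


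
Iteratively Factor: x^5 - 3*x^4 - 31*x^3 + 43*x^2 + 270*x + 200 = (x + 1)*(x^4 - 4*x^3 - 27*x^2 + 70*x + 200) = (x - 5)*(x + 1)*(x^3 + x^2 - 22*x - 40) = (x - 5)^2*(x + 1)*(x^2 + 6*x + 8) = (x - 5)^2*(x + 1)*(x + 2)*(x + 4)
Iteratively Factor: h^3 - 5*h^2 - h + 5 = (h - 1)*(h^2 - 4*h - 5) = (h - 1)*(h + 1)*(h - 5)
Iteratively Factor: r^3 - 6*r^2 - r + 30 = (r - 5)*(r^2 - r - 6) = (r - 5)*(r - 3)*(r + 2)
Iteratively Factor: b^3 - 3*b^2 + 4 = (b + 1)*(b^2 - 4*b + 4) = (b - 2)*(b + 1)*(b - 2)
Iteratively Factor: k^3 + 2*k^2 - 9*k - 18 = (k + 2)*(k^2 - 9) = (k - 3)*(k + 2)*(k + 3)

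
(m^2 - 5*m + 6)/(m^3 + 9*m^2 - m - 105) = (m - 2)/(m^2 + 12*m + 35)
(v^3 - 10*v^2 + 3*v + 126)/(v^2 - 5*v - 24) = (v^2 - 13*v + 42)/(v - 8)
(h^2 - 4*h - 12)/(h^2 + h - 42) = (h + 2)/(h + 7)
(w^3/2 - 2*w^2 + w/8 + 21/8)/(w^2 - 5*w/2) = (4*w^3 - 16*w^2 + w + 21)/(4*w*(2*w - 5))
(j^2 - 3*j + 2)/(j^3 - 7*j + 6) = 1/(j + 3)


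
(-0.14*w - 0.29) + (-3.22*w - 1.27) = -3.36*w - 1.56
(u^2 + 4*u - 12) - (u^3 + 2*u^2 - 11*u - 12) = -u^3 - u^2 + 15*u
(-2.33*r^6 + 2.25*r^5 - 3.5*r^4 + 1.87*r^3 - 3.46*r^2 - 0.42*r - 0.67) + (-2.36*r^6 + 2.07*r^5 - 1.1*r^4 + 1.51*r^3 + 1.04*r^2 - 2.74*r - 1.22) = -4.69*r^6 + 4.32*r^5 - 4.6*r^4 + 3.38*r^3 - 2.42*r^2 - 3.16*r - 1.89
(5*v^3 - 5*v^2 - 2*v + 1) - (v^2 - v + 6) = 5*v^3 - 6*v^2 - v - 5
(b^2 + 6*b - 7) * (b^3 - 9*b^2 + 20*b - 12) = b^5 - 3*b^4 - 41*b^3 + 171*b^2 - 212*b + 84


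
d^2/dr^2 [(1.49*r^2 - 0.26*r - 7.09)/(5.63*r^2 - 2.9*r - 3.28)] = (32.172072*r^3 - 1183.29651*r^2 + 665.742996*r - 344.10108)/(178.453547*r^6 - 275.76303*r^5 - 169.852596*r^4 + 296.92636*r^3 + 98.954976*r^2 - 93.59808*r - 35.287552)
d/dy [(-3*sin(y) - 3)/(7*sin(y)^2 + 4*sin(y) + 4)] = 21*(sin(y) + 2)*sin(y)*cos(y)/(7*sin(y)^2 + 4*sin(y) + 4)^2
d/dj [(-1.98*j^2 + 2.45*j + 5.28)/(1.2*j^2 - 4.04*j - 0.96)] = (5.0592*j^2 - 8.8704*j + 18.9792)/(1.44*j^4 - 9.696*j^3 + 14.0176*j^2 + 7.7568*j + 0.9216)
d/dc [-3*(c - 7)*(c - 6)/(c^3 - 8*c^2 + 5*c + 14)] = 3*(c^2 - 12*c + 8)/(c^4 - 2*c^3 - 3*c^2 + 4*c + 4)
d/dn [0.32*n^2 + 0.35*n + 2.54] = 0.64*n + 0.35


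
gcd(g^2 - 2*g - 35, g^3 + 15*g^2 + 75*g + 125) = g + 5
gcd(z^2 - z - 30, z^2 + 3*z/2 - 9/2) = 1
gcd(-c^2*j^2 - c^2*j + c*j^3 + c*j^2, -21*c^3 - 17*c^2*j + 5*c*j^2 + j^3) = 1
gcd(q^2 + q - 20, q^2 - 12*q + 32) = q - 4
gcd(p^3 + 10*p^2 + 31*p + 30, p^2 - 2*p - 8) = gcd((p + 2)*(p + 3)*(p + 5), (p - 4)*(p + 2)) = p + 2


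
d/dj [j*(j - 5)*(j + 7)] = 3*j^2 + 4*j - 35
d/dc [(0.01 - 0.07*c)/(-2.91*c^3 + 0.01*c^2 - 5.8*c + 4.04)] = (-0.4074*c^3 + 0.088*c^2 - 0.000199999999999978*c - 0.2248)/(8.4681*c^6 - 0.0582*c^5 + 33.7561*c^4 - 23.6288*c^3 + 33.7208*c^2 - 46.864*c + 16.3216)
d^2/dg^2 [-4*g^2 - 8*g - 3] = -8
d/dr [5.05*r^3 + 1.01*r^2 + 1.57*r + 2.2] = 15.15*r^2 + 2.02*r + 1.57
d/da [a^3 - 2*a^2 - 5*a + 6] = 3*a^2 - 4*a - 5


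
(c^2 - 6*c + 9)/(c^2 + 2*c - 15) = (c - 3)/(c + 5)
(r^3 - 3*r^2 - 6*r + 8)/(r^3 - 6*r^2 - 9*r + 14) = (r - 4)/(r - 7)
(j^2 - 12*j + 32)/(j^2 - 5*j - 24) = (j - 4)/(j + 3)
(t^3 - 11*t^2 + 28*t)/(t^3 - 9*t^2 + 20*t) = (t - 7)/(t - 5)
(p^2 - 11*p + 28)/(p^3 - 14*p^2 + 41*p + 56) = (p - 4)/(p^2 - 7*p - 8)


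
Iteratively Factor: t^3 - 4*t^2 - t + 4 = (t + 1)*(t^2 - 5*t + 4) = (t - 4)*(t + 1)*(t - 1)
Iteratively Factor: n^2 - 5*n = (n - 5)*(n)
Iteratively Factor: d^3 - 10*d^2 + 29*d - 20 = (d - 5)*(d^2 - 5*d + 4) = (d - 5)*(d - 1)*(d - 4)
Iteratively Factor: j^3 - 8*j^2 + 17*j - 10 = (j - 2)*(j^2 - 6*j + 5) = (j - 5)*(j - 2)*(j - 1)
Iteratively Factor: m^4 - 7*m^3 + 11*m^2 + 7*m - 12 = (m + 1)*(m^3 - 8*m^2 + 19*m - 12) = (m - 1)*(m + 1)*(m^2 - 7*m + 12) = (m - 4)*(m - 1)*(m + 1)*(m - 3)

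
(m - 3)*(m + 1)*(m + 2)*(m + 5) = m^4 + 5*m^3 - 7*m^2 - 41*m - 30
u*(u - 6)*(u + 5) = u^3 - u^2 - 30*u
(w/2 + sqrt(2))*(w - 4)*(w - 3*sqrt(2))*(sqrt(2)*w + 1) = sqrt(2)*w^4/2 - 2*sqrt(2)*w^3 - w^3/2 - 13*sqrt(2)*w^2/2 + 2*w^2 - 6*w + 26*sqrt(2)*w + 24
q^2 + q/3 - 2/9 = (q - 1/3)*(q + 2/3)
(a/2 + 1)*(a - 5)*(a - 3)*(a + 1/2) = a^4/2 - 11*a^3/4 - 2*a^2 + 59*a/4 + 15/2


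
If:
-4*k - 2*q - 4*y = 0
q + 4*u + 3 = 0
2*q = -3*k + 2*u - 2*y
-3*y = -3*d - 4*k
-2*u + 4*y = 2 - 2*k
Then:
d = -3/2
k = 1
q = -5/3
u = -1/3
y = -1/6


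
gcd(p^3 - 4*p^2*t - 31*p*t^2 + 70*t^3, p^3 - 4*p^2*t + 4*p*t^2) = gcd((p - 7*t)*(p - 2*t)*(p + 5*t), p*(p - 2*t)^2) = p - 2*t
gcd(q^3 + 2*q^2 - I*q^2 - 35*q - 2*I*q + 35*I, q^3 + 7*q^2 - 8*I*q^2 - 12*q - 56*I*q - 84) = q + 7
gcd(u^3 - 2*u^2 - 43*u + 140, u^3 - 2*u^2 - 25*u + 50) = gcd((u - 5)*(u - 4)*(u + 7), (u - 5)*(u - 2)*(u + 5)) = u - 5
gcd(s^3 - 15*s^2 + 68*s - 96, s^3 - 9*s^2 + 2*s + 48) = s^2 - 11*s + 24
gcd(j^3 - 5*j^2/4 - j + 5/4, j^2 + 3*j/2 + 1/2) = j + 1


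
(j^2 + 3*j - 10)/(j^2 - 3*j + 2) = (j + 5)/(j - 1)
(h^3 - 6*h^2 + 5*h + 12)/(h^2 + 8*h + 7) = (h^2 - 7*h + 12)/(h + 7)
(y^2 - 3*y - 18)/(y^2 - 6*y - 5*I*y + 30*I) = (y + 3)/(y - 5*I)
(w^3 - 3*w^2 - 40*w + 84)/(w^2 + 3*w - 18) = (w^2 - 9*w + 14)/(w - 3)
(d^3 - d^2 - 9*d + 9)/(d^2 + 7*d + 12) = (d^2 - 4*d + 3)/(d + 4)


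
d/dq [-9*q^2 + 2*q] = 2 - 18*q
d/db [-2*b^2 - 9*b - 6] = -4*b - 9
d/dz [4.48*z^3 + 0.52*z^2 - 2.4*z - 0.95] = 13.44*z^2 + 1.04*z - 2.4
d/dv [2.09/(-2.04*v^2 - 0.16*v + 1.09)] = (8.5272*v + 0.3344)/(2.04*v^2 + 0.16*v - 1.09)^2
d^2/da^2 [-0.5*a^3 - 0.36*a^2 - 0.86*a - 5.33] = -3.0*a - 0.72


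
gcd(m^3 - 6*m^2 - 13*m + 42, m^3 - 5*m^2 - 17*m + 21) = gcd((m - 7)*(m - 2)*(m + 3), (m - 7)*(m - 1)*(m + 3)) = m^2 - 4*m - 21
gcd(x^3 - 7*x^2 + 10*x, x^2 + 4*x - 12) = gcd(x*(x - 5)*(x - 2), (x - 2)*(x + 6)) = x - 2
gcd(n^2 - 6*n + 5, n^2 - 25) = n - 5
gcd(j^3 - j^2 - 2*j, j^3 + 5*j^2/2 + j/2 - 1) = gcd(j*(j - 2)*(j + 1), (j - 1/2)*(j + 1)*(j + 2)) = j + 1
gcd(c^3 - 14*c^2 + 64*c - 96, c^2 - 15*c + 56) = 1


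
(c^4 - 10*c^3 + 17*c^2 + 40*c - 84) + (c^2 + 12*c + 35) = c^4 - 10*c^3 + 18*c^2 + 52*c - 49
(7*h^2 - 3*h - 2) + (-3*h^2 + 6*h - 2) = 4*h^2 + 3*h - 4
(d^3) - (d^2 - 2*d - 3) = d^3 - d^2 + 2*d + 3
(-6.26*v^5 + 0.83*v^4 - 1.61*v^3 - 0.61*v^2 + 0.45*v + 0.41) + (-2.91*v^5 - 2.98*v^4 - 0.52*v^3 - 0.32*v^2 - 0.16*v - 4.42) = -9.17*v^5 - 2.15*v^4 - 2.13*v^3 - 0.93*v^2 + 0.29*v - 4.01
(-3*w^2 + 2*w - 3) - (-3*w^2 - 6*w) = 8*w - 3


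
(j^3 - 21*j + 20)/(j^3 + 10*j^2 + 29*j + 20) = (j^2 - 5*j + 4)/(j^2 + 5*j + 4)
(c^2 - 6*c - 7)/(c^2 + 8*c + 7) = (c - 7)/(c + 7)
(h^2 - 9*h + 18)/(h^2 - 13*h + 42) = (h - 3)/(h - 7)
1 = 1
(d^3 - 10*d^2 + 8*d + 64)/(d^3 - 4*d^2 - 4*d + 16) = (d - 8)/(d - 2)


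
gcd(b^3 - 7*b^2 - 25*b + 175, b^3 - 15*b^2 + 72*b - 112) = b - 7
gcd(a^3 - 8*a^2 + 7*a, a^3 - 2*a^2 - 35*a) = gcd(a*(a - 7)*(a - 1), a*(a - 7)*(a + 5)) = a^2 - 7*a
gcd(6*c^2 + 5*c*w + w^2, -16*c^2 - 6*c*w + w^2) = 2*c + w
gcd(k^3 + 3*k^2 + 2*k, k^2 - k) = k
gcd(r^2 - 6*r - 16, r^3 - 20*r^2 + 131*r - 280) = r - 8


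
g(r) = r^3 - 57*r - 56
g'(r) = 3*r^2 - 57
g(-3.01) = 88.30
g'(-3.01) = -29.82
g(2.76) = -192.30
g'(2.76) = -34.15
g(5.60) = -199.58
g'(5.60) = 37.08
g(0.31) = -73.64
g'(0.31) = -56.71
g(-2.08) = 53.56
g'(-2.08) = -44.02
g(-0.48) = -28.75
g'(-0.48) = -56.31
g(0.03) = -57.71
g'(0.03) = -57.00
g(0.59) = -89.42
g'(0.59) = -55.96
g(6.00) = -182.00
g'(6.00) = 51.00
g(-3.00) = 88.00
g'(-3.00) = -30.00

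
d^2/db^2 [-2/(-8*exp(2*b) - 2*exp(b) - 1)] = 4*(4*(8*exp(b) + 1)^2*exp(b) - (16*exp(b) + 1)*(8*exp(2*b) + 2*exp(b) + 1))*exp(b)/(8*exp(2*b) + 2*exp(b) + 1)^3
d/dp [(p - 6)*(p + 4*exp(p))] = p + (p - 6)*(4*exp(p) + 1) + 4*exp(p)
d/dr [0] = 0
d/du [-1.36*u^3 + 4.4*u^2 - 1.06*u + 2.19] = -4.08*u^2 + 8.8*u - 1.06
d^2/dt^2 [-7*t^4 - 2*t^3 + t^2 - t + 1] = -84*t^2 - 12*t + 2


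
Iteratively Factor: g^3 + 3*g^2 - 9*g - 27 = (g + 3)*(g^2 - 9) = (g + 3)^2*(g - 3)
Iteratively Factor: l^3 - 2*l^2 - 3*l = (l + 1)*(l^2 - 3*l) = (l - 3)*(l + 1)*(l)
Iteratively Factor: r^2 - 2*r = (r)*(r - 2)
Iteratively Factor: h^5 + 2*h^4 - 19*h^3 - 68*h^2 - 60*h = (h)*(h^4 + 2*h^3 - 19*h^2 - 68*h - 60) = h*(h + 3)*(h^3 - h^2 - 16*h - 20) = h*(h + 2)*(h + 3)*(h^2 - 3*h - 10) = h*(h + 2)^2*(h + 3)*(h - 5)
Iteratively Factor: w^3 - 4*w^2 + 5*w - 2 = (w - 1)*(w^2 - 3*w + 2) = (w - 1)^2*(w - 2)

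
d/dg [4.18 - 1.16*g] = -1.16000000000000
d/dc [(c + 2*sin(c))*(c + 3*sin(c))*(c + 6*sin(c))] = 11*c^2*cos(c) + 3*c^2 + 22*c*sin(c) + 36*c*sin(2*c) + 108*sin(c)^2*cos(c) + 36*sin(c)^2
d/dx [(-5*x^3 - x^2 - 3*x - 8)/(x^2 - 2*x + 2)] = (-5*x^4 + 20*x^3 - 25*x^2 + 12*x - 22)/(x^4 - 4*x^3 + 8*x^2 - 8*x + 4)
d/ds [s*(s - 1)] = 2*s - 1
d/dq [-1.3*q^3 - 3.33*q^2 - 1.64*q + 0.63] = -3.9*q^2 - 6.66*q - 1.64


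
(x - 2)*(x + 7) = x^2 + 5*x - 14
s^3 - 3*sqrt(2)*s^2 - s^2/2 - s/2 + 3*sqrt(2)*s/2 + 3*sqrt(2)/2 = (s - 1)*(s + 1/2)*(s - 3*sqrt(2))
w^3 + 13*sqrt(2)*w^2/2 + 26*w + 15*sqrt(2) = (w + sqrt(2))*(w + 5*sqrt(2)/2)*(w + 3*sqrt(2))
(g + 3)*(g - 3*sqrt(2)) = g^2 - 3*sqrt(2)*g + 3*g - 9*sqrt(2)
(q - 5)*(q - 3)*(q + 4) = q^3 - 4*q^2 - 17*q + 60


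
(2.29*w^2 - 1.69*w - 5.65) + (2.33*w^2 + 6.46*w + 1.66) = 4.62*w^2 + 4.77*w - 3.99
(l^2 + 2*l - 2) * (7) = 7*l^2 + 14*l - 14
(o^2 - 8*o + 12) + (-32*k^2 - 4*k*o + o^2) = -32*k^2 - 4*k*o + 2*o^2 - 8*o + 12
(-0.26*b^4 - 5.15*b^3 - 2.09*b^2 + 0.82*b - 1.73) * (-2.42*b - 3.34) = 0.6292*b^5 + 13.3314*b^4 + 22.2588*b^3 + 4.9962*b^2 + 1.4478*b + 5.7782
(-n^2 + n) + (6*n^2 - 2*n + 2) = 5*n^2 - n + 2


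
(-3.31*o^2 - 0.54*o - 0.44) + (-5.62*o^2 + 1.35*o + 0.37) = -8.93*o^2 + 0.81*o - 0.07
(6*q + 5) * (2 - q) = -6*q^2 + 7*q + 10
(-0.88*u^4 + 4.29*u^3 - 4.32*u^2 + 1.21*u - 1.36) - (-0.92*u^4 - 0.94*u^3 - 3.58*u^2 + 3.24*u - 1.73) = 0.04*u^4 + 5.23*u^3 - 0.74*u^2 - 2.03*u + 0.37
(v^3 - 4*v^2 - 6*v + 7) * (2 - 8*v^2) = -8*v^5 + 32*v^4 + 50*v^3 - 64*v^2 - 12*v + 14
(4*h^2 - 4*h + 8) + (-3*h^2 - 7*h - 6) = h^2 - 11*h + 2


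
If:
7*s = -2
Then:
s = -2/7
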